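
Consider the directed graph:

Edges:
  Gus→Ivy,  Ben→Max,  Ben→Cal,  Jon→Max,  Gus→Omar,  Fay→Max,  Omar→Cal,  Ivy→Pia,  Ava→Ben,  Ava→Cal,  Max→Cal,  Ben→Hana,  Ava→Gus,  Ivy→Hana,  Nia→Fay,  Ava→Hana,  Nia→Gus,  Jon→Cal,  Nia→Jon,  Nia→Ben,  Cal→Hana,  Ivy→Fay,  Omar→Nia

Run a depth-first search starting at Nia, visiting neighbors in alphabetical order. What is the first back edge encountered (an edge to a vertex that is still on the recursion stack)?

DFS from Nia (visiting neighbors in alphabetical order); mark gray on enter, black on exit:
Nia gray
  Ben gray
    Cal gray
      Hana gray
      Hana black
    Cal black
    Ben→Hana: Hana black — skip
    Max gray
      Max→Cal: Cal black — skip
    Max black
  Ben black
  Fay gray
    Fay→Max: Max black — skip
  Fay black
  Gus gray
    Ivy gray
      Ivy→Fay: Fay black — skip
      Ivy→Hana: Hana black — skip
      Pia gray
      Pia black
    Ivy black
    Omar gray
      Omar→Cal: Cal black — skip
      Omar→Nia: Nia is gray → back edge
First back edge: Omar → Nia.

Omar->Nia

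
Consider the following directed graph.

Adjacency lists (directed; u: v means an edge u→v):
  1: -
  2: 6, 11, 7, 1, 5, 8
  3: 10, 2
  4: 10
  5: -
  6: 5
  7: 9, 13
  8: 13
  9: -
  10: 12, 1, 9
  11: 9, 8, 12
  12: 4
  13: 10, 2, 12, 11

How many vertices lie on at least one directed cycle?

A vertex is on a directed cycle iff it belongs to a strongly connected component of size ≥ 2 (or has a self-loop).
The vertices on cycles are {2, 4, 7, 8, 10, 11, 12, 13} — 8 in total.

8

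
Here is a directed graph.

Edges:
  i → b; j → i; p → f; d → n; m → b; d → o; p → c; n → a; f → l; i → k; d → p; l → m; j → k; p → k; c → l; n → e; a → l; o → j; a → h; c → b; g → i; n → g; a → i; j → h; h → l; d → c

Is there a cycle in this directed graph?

No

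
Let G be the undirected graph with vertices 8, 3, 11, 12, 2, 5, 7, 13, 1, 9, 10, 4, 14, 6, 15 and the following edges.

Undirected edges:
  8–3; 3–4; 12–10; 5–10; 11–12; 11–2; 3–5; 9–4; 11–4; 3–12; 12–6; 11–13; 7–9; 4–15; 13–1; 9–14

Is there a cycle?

Yes

DFS, tracking each vertex's parent; an edge to a visited non-parent vertex closes a cycle.
Start from 8:
visit 8 (parent –)
  visit 3 (parent 8)
    visit 5 (parent 3)
      visit 10 (parent 5)
        10–5: parent, skip
        visit 12 (parent 10)
          visit 11 (parent 12)
            visit 4 (parent 11)
              4–11: parent, skip
              4–3: 3 visited and ≠ parent → cycle
Cycle: 3 – 5 – 10 – 12 – 11 – 4 – 3.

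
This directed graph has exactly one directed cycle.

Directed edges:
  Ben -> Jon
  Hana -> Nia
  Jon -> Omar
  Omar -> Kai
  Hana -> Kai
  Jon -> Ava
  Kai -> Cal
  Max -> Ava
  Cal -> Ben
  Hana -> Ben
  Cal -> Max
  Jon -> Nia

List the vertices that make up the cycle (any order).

DFS with gray/black marking from Kai:
Kai gray
  Cal gray
    Ben gray
      Jon gray
        Nia gray
        Nia black
        Ava gray
        Ava black
        Omar gray
          Omar→Kai: Kai is gray → back edge
Back edge closes the cycle Kai → Cal → Ben → Jon → Omar → Kai; its vertices are {Ben, Cal, Jon, Kai, Omar}.

Ben, Cal, Jon, Kai, Omar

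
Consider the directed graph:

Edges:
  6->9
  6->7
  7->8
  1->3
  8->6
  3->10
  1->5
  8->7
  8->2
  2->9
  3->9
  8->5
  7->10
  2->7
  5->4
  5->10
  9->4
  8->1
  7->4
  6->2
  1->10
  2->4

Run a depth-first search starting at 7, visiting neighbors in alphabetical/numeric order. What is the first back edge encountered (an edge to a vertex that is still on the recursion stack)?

DFS from 7 (visiting neighbors in alphabetical/numeric order); mark gray on enter, black on exit:
7 gray
  4 gray
  4 black
  8 gray
    1 gray
      3 gray
        9 gray
          9→4: 4 black — skip
        9 black
        10 gray
        10 black
      3 black
      5 gray
        5→4: 4 black — skip
        5→10: 10 black — skip
      5 black
      1→10: 10 black — skip
    1 black
    2 gray
      2→4: 4 black — skip
      2→7: 7 is gray → back edge
First back edge: 2 → 7.

2→7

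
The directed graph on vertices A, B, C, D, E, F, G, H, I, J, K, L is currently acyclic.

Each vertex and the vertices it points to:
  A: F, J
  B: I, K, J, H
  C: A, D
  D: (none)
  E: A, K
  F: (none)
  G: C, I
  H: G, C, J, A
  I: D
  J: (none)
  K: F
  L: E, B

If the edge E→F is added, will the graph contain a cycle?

Adding E→F creates a cycle iff F can already reach E.
Explore from F: no path reaches E. The graph stays acyclic.

No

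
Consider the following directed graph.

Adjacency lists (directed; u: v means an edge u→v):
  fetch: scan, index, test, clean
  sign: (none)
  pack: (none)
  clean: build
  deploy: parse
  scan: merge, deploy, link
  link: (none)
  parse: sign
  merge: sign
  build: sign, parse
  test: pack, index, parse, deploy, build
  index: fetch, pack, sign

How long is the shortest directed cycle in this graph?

For each vertex v, BFS finds the shortest path from v back to v.
The shortest such closed walk is fetch → index → fetch, length 2.

2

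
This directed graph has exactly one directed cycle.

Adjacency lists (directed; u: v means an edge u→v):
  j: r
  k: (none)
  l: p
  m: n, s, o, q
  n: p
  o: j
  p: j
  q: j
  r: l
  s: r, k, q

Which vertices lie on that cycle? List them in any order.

DFS with gray/black marking from r:
r gray
  l gray
    p gray
      j gray
        j→r: r is gray → back edge
Back edge closes the cycle r → l → p → j → r; its vertices are {j, l, p, r}.

j, l, p, r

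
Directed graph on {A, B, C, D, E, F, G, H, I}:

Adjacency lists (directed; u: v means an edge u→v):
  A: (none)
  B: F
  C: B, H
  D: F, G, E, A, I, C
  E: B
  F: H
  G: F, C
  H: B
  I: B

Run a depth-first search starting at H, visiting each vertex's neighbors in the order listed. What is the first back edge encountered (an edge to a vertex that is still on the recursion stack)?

F→H

DFS from H (visiting each vertex's neighbors in the order listed); mark gray on enter, black on exit:
H gray
  B gray
    F gray
      F→H: H is gray → back edge
First back edge: F → H.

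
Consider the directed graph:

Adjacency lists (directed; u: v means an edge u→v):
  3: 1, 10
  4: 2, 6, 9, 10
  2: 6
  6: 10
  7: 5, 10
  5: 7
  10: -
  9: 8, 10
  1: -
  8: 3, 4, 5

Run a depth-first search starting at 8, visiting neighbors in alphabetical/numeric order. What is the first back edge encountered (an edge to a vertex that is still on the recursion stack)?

9→8

DFS from 8 (visiting neighbors in alphabetical/numeric order); mark gray on enter, black on exit:
8 gray
  3 gray
    1 gray
    1 black
    10 gray
    10 black
  3 black
  4 gray
    2 gray
      6 gray
        6→10: 10 black — skip
      6 black
    2 black
    4→6: 6 black — skip
    9 gray
      9→8: 8 is gray → back edge
First back edge: 9 → 8.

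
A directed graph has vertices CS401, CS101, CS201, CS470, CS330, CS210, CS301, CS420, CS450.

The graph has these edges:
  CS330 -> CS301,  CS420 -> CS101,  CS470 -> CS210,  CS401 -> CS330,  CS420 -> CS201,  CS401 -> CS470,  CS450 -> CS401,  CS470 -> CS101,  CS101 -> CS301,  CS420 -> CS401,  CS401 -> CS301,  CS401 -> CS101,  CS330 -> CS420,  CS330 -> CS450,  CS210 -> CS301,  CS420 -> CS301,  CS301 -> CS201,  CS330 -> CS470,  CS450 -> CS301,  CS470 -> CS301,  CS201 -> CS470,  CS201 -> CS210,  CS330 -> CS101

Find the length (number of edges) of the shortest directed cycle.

3

For each vertex v, BFS finds the shortest path from v back to v.
The shortest such closed walk is CS420 → CS401 → CS330 → CS420, length 3.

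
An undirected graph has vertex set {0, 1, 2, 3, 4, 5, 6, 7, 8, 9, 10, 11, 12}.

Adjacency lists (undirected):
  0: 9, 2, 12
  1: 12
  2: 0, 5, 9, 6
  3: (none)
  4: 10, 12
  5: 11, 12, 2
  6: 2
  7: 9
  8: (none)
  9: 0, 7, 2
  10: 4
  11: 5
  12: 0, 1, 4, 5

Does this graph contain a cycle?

Yes

DFS, tracking each vertex's parent; an edge to a visited non-parent vertex closes a cycle.
Start from 2:
visit 2 (parent –)
  visit 0 (parent 2)
    visit 9 (parent 0)
      9–0: parent, skip
      visit 7 (parent 9)
        7–9: parent, skip
      9–2: 2 visited and ≠ parent → cycle
Cycle: 2 – 0 – 9 – 2.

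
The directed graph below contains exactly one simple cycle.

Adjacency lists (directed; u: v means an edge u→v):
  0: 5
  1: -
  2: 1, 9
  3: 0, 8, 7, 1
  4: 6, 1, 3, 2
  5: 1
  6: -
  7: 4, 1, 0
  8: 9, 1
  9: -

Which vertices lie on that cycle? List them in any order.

3, 4, 7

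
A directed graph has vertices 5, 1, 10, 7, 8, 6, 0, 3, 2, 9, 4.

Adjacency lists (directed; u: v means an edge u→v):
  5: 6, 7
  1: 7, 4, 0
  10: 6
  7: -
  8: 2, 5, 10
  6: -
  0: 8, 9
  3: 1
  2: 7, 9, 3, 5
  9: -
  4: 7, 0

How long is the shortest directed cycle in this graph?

5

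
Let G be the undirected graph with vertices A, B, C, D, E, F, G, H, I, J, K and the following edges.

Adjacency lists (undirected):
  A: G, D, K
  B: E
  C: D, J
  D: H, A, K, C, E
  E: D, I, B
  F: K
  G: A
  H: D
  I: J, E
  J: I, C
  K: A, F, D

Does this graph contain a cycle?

Yes

DFS, tracking each vertex's parent; an edge to a visited non-parent vertex closes a cycle.
Start from J:
visit J (parent –)
  visit I (parent J)
    I–J: parent, skip
    visit E (parent I)
      visit D (parent E)
        visit H (parent D)
          H–D: parent, skip
        visit A (parent D)
          visit G (parent A)
            G–A: parent, skip
          A–D: parent, skip
          visit K (parent A)
            K–A: parent, skip
            visit F (parent K)
              F–K: parent, skip
            K–D: D visited and ≠ parent → cycle
Cycle: D – A – K – D.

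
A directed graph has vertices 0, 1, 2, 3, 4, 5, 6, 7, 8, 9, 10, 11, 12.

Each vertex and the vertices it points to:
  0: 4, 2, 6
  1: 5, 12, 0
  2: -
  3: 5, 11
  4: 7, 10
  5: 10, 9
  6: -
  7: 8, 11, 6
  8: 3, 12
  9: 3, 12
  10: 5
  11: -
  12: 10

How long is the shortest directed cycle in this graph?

2

For each vertex v, BFS finds the shortest path from v back to v.
The shortest such closed walk is 10 → 5 → 10, length 2.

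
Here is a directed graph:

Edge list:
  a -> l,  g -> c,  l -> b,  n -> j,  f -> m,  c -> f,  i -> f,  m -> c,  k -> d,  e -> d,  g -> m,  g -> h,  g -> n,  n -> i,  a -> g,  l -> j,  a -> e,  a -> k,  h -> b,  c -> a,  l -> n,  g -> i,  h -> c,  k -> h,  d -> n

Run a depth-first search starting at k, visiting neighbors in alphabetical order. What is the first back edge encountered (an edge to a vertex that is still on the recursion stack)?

DFS from k (visiting neighbors in alphabetical order); mark gray on enter, black on exit:
k gray
  d gray
    n gray
      i gray
        f gray
          m gray
            c gray
              a gray
                e gray
                  e→d: d is gray → back edge
First back edge: e → d.

e->d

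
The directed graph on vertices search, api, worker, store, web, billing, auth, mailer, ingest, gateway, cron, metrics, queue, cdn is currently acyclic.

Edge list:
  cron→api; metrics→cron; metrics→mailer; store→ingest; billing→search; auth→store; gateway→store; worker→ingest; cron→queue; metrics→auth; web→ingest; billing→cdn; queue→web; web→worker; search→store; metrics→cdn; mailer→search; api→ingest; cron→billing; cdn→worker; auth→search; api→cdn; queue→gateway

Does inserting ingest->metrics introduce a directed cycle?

Adding ingest→metrics creates a cycle iff metrics can already reach ingest.
Path from metrics: metrics → cron → api → ingest.
So metrics → … → ingest → metrics is a cycle.

Yes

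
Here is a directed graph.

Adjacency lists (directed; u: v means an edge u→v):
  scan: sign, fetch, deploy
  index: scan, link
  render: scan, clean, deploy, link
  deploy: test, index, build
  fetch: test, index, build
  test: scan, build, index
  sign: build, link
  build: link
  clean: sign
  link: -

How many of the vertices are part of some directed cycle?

5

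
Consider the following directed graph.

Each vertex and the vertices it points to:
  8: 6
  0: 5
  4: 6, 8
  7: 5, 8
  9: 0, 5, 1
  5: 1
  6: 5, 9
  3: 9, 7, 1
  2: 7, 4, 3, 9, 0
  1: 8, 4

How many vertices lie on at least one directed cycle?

7

A vertex is on a directed cycle iff it belongs to a strongly connected component of size ≥ 2 (or has a self-loop).
The vertices on cycles are {0, 1, 4, 5, 6, 8, 9} — 7 in total.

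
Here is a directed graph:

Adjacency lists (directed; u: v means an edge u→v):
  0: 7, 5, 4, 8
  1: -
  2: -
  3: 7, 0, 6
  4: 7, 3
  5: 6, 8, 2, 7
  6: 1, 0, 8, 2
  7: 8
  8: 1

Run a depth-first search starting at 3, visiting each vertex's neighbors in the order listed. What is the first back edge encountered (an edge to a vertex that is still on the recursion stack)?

DFS from 3 (visiting each vertex's neighbors in the order listed); mark gray on enter, black on exit:
3 gray
  7 gray
    8 gray
      1 gray
      1 black
    8 black
  7 black
  0 gray
    0→7: 7 black — skip
    5 gray
      6 gray
        6→1: 1 black — skip
        6→0: 0 is gray → back edge
First back edge: 6 → 0.

6→0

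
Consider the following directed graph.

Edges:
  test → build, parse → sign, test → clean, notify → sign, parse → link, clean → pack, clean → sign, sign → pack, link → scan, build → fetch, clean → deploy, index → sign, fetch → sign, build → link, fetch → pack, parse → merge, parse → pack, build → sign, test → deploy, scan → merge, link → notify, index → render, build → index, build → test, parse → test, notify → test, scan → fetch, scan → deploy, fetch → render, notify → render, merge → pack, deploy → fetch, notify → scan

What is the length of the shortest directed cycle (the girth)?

2

For each vertex v, BFS finds the shortest path from v back to v.
The shortest such closed walk is test → build → test, length 2.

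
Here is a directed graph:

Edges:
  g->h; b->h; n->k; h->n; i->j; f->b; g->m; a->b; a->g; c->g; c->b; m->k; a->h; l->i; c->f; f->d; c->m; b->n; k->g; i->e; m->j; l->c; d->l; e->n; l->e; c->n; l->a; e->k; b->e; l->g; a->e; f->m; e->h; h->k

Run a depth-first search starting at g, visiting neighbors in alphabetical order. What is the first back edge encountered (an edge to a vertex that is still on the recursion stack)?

DFS from g (visiting neighbors in alphabetical order); mark gray on enter, black on exit:
g gray
  h gray
    k gray
      k→g: g is gray → back edge
First back edge: k → g.

k->g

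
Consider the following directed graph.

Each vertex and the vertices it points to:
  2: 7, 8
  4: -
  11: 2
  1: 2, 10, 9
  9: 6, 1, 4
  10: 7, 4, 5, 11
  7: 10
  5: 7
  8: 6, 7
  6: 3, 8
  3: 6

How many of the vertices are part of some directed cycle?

A vertex is on a directed cycle iff it belongs to a strongly connected component of size ≥ 2 (or has a self-loop).
The vertices on cycles are {1, 2, 3, 5, 6, 7, 8, 9, 10, 11} — 10 in total.

10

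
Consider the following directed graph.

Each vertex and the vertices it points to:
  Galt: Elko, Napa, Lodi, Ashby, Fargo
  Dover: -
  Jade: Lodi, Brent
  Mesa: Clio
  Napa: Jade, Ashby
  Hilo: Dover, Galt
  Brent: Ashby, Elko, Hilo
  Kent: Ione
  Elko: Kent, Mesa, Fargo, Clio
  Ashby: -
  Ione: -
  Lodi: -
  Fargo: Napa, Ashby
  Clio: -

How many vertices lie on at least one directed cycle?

A vertex is on a directed cycle iff it belongs to a strongly connected component of size ≥ 2 (or has a self-loop).
The vertices on cycles are {Elko, Galt, Hilo, Jade, Napa, Brent, Fargo} — 7 in total.

7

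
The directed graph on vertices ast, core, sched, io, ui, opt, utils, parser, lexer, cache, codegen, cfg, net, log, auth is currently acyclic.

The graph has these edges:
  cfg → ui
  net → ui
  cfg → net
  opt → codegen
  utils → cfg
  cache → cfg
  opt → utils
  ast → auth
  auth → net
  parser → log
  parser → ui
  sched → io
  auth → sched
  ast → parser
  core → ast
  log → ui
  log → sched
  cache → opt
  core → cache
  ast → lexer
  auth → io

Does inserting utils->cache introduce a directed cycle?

Yes

Adding utils→cache creates a cycle iff cache can already reach utils.
Path from cache: cache → opt → utils.
So cache → … → utils → cache is a cycle.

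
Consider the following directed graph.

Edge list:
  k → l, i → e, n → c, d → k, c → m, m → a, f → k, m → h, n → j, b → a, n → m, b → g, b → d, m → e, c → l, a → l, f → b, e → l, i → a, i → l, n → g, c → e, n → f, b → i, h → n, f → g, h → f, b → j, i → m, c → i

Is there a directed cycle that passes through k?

No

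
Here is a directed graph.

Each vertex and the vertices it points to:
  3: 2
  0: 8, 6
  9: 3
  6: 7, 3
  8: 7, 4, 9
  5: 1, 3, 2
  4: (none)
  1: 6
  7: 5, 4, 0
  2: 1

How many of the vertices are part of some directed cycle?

9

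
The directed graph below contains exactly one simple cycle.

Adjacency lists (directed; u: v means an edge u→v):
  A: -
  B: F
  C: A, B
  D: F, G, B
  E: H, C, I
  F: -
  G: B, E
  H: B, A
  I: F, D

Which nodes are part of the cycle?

D, E, G, I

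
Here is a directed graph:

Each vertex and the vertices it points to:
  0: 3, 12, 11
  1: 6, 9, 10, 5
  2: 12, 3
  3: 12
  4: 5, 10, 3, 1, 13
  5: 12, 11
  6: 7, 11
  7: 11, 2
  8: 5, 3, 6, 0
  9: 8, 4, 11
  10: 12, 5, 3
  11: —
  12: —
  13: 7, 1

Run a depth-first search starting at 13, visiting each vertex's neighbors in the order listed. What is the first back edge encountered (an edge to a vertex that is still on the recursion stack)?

4→1

DFS from 13 (visiting each vertex's neighbors in the order listed); mark gray on enter, black on exit:
13 gray
  7 gray
    11 gray
    11 black
    2 gray
      12 gray
      12 black
      3 gray
        3→12: 12 black — skip
      3 black
    2 black
  7 black
  1 gray
    6 gray
      6→7: 7 black — skip
      6→11: 11 black — skip
    6 black
    9 gray
      8 gray
        5 gray
          5→12: 12 black — skip
          5→11: 11 black — skip
        5 black
        8→3: 3 black — skip
        8→6: 6 black — skip
        0 gray
          0→3: 3 black — skip
          0→12: 12 black — skip
          0→11: 11 black — skip
        0 black
      8 black
      4 gray
        4→5: 5 black — skip
        10 gray
          10→12: 12 black — skip
          10→5: 5 black — skip
          10→3: 3 black — skip
        10 black
        4→3: 3 black — skip
        4→1: 1 is gray → back edge
First back edge: 4 → 1.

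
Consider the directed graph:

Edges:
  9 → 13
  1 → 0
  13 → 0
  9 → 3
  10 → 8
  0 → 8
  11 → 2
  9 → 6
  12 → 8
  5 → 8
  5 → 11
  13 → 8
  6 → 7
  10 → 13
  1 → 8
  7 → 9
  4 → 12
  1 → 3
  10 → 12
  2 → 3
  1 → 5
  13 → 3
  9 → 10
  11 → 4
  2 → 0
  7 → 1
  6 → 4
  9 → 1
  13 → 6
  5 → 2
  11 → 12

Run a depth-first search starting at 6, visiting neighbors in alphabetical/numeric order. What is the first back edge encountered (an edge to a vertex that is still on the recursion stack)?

9->6

DFS from 6 (visiting neighbors in alphabetical/numeric order); mark gray on enter, black on exit:
6 gray
  4 gray
    12 gray
      8 gray
      8 black
    12 black
  4 black
  7 gray
    1 gray
      0 gray
        0→8: 8 black — skip
      0 black
      3 gray
      3 black
      5 gray
        2 gray
          2→0: 0 black — skip
          2→3: 3 black — skip
        2 black
        5→8: 8 black — skip
        11 gray
          11→2: 2 black — skip
          11→4: 4 black — skip
          11→12: 12 black — skip
        11 black
      5 black
      1→8: 8 black — skip
    1 black
    9 gray
      9→1: 1 black — skip
      9→3: 3 black — skip
      9→6: 6 is gray → back edge
First back edge: 9 → 6.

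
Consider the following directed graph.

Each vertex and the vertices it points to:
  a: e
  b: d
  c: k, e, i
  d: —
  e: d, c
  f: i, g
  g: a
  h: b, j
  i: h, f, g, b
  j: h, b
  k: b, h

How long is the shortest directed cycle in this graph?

2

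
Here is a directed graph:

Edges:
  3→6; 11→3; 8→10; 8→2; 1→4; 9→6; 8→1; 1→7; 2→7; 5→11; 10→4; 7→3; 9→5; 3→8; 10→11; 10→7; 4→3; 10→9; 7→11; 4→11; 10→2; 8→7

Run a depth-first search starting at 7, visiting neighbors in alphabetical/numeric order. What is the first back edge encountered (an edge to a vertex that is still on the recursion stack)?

4->3

DFS from 7 (visiting neighbors in alphabetical/numeric order); mark gray on enter, black on exit:
7 gray
  3 gray
    6 gray
    6 black
    8 gray
      1 gray
        4 gray
          4→3: 3 is gray → back edge
First back edge: 4 → 3.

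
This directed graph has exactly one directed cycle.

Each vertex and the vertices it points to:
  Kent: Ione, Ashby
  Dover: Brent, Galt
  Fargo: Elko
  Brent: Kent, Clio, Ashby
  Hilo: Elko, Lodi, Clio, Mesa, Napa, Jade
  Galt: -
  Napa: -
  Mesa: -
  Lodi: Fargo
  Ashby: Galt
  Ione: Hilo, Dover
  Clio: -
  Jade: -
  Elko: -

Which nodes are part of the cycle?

DFS with gray/black marking from Ione:
Ione gray
  Hilo gray
    Elko gray
    Elko black
    Lodi gray
      Fargo gray
        Fargo→Elko: Elko black — skip
      Fargo black
    Lodi black
    Clio gray
    Clio black
    Mesa gray
    Mesa black
    Napa gray
    Napa black
    Jade gray
    Jade black
  Hilo black
  Dover gray
    Brent gray
      Kent gray
        Kent→Ione: Ione is gray → back edge
Back edge closes the cycle Ione → Dover → Brent → Kent → Ione; its vertices are {Ione, Kent, Brent, Dover}.

Ione, Kent, Brent, Dover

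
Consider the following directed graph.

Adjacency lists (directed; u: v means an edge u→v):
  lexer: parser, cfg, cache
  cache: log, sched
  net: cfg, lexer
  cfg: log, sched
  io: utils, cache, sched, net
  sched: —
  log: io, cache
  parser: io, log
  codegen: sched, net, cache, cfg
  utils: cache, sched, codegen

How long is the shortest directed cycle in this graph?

2

For each vertex v, BFS finds the shortest path from v back to v.
The shortest such closed walk is log → cache → log, length 2.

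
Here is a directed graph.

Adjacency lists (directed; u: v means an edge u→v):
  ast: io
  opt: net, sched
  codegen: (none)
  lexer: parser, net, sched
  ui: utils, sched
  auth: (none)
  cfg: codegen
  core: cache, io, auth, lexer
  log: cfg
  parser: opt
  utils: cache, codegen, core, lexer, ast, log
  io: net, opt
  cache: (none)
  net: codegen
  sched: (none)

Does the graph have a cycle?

No

DFS with white/gray/black marking, starting from codegen:
codegen gray
codegen black
ast gray
  io gray
    net gray
      net→codegen: codegen black — skip
    net black
    opt gray
      opt→net: net black — skip
      sched gray
      sched black
    opt black
  io black
ast black
lexer gray
  parser gray
    parser→opt: opt black — skip
  parser black
  lexer→net: net black — skip
  lexer→sched: sched black — skip
lexer black
ui gray
  utils gray
    cache gray
    cache black
    utils→codegen: codegen black — skip
    core gray
      core→cache: cache black — skip
      core→io: io black — skip
      auth gray
      auth black
      core→lexer: lexer black — skip
    core black
    utils→lexer: lexer black — skip
    utils→ast: ast black — skip
    log gray
      cfg gray
        cfg→codegen: codegen black — skip
      cfg black
    log black
  utils black
  ui→sched: sched black — skip
ui black
Every edge goes to a white or black vertex — no back edge, so the graph is acyclic.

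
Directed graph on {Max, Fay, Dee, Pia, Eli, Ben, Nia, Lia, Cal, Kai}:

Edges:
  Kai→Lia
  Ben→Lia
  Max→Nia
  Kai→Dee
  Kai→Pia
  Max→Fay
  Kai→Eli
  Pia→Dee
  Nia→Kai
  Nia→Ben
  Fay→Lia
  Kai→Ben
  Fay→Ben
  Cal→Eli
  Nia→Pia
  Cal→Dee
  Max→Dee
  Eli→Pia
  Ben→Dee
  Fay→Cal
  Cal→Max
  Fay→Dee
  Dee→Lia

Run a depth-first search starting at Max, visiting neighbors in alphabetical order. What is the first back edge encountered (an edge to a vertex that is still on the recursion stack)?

DFS from Max (visiting neighbors in alphabetical order); mark gray on enter, black on exit:
Max gray
  Dee gray
    Lia gray
    Lia black
  Dee black
  Fay gray
    Ben gray
      Ben→Dee: Dee black — skip
      Ben→Lia: Lia black — skip
    Ben black
    Cal gray
      Cal→Dee: Dee black — skip
      Eli gray
        Pia gray
          Pia→Dee: Dee black — skip
        Pia black
      Eli black
      Cal→Max: Max is gray → back edge
First back edge: Cal → Max.

Cal->Max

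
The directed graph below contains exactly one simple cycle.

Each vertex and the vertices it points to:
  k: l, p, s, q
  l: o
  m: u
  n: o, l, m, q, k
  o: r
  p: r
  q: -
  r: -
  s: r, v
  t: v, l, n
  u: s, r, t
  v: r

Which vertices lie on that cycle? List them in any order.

DFS with gray/black marking from t:
t gray
  v gray
    r gray
    r black
  v black
  l gray
    o gray
      o→r: r black — skip
    o black
  l black
  n gray
    n→o: o black — skip
    n→l: l black — skip
    m gray
      u gray
        s gray
          s→r: r black — skip
          s→v: v black — skip
        s black
        u→r: r black — skip
        u→t: t is gray → back edge
Back edge closes the cycle t → n → m → u → t; its vertices are {m, n, t, u}.

m, n, t, u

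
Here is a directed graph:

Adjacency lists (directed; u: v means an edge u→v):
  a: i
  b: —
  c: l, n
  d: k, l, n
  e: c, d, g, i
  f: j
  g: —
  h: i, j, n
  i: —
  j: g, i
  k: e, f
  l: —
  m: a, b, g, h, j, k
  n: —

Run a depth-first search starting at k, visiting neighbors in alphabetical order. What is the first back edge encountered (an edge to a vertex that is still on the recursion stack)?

d→k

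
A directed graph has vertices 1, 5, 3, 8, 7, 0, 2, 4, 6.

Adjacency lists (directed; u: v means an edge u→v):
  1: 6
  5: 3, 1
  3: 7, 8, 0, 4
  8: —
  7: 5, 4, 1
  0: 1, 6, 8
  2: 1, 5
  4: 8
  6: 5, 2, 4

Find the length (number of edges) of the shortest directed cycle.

3

For each vertex v, BFS finds the shortest path from v back to v.
The shortest such closed walk is 6 → 5 → 1 → 6, length 3.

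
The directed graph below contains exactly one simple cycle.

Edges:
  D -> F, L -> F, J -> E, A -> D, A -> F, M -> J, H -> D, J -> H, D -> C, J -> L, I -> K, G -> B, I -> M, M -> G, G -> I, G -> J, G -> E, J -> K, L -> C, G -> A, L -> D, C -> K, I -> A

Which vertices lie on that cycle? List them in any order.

G, I, M

DFS with gray/black marking from G:
G gray
  I gray
    M gray
      J gray
        L gray
          D gray
            F gray
            F black
            C gray
              K gray
              K black
            C black
          D black
          L→F: F black — skip
          L→C: C black — skip
        L black
        J→K: K black — skip
        H gray
          H→D: D black — skip
        H black
        E gray
        E black
      J black
      M→G: G is gray → back edge
Back edge closes the cycle G → I → M → G; its vertices are {G, I, M}.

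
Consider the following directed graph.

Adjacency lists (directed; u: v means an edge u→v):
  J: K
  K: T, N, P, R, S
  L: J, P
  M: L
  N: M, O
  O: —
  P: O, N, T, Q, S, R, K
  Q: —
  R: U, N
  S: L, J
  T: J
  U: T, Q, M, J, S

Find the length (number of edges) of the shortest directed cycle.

2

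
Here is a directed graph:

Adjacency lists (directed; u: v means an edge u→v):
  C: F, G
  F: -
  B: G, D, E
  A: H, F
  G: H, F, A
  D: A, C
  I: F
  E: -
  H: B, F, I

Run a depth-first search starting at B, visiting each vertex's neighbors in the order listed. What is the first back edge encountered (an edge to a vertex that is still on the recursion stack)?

DFS from B (visiting each vertex's neighbors in the order listed); mark gray on enter, black on exit:
B gray
  G gray
    H gray
      H→B: B is gray → back edge
First back edge: H → B.

H->B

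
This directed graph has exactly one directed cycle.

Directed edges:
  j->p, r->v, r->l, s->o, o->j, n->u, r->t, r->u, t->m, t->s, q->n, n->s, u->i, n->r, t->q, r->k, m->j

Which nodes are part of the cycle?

n, q, r, t

DFS with gray/black marking from n:
n gray
  r gray
    v gray
    v black
    k gray
    k black
    l gray
    l black
    u gray
      i gray
      i black
    u black
    t gray
      m gray
        j gray
          p gray
          p black
        j black
      m black
      q gray
        q→n: n is gray → back edge
Back edge closes the cycle n → r → t → q → n; its vertices are {n, q, r, t}.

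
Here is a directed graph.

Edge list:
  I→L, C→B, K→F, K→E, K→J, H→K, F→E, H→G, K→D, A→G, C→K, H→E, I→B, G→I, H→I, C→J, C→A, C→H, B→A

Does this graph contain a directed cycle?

DFS with white/gray/black marking, starting from D:
D gray
D black
A gray
  G gray
    I gray
      B gray
        B→A: A is gray → back edge
Back edge found, so a cycle exists: A → G → I → B → A.

Yes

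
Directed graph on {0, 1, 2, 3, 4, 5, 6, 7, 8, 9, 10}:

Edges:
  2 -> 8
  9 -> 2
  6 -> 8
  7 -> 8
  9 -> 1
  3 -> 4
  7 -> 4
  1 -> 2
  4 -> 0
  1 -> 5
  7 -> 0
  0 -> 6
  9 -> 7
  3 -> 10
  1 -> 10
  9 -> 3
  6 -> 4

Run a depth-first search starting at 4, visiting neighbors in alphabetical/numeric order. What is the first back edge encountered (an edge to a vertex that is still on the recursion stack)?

DFS from 4 (visiting neighbors in alphabetical/numeric order); mark gray on enter, black on exit:
4 gray
  0 gray
    6 gray
      6→4: 4 is gray → back edge
First back edge: 6 → 4.

6→4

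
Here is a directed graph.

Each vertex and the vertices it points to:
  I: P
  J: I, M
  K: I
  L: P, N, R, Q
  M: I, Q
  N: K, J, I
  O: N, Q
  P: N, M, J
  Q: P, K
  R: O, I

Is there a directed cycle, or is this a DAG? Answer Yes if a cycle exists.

Yes

DFS with white/gray/black marking, starting from L:
L gray
  P gray
    N gray
      K gray
        I gray
          I→P: P is gray → back edge
Back edge found, so a cycle exists: P → N → K → I → P.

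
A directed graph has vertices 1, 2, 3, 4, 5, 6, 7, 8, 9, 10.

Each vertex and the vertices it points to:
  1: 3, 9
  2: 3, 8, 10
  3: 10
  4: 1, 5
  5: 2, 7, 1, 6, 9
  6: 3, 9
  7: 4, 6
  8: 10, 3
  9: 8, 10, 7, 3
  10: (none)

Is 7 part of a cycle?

Yes

7 is on a cycle iff 7 can reach itself via ≥1 edge.
7 → 4 → 5 → 7 — yes.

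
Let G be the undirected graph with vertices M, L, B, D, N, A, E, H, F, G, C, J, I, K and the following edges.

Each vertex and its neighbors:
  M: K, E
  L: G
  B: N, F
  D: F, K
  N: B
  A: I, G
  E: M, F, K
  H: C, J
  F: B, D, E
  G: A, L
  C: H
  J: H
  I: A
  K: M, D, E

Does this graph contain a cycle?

DFS, tracking each vertex's parent; an edge to a visited non-parent vertex closes a cycle.
Start from J:
visit J (parent –)
  visit H (parent J)
    visit C (parent H)
      C–H: parent, skip
    H–J: parent, skip
visit M (parent –)
  visit K (parent M)
    K–M: parent, skip
    visit D (parent K)
      visit F (parent D)
        visit B (parent F)
          visit N (parent B)
            N–B: parent, skip
          B–F: parent, skip
        F–D: parent, skip
        visit E (parent F)
          E–M: M visited and ≠ parent → cycle
Cycle: M – K – D – F – E – M.

Yes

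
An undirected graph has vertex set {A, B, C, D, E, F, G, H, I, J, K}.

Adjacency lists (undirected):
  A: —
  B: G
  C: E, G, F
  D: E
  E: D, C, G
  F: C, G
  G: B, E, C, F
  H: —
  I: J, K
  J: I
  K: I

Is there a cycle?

Yes

DFS, tracking each vertex's parent; an edge to a visited non-parent vertex closes a cycle.
Start from F:
visit F (parent –)
  visit C (parent F)
    visit E (parent C)
      visit D (parent E)
        D–E: parent, skip
      E–C: parent, skip
      visit G (parent E)
        visit B (parent G)
          B–G: parent, skip
        G–E: parent, skip
        G–C: C visited and ≠ parent → cycle
Cycle: C – E – G – C.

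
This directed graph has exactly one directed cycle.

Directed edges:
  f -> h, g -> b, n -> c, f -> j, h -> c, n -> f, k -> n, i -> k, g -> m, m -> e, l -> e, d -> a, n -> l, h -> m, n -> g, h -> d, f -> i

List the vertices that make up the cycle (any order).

DFS with gray/black marking from k:
k gray
  n gray
    g gray
      b gray
      b black
      m gray
        e gray
        e black
      m black
    g black
    l gray
      l→e: e black — skip
    l black
    f gray
      j gray
      j black
      h gray
        h→m: m black — skip
        d gray
          a gray
          a black
        d black
        c gray
        c black
      h black
      i gray
        i→k: k is gray → back edge
Back edge closes the cycle k → n → f → i → k; its vertices are {f, i, k, n}.

f, i, k, n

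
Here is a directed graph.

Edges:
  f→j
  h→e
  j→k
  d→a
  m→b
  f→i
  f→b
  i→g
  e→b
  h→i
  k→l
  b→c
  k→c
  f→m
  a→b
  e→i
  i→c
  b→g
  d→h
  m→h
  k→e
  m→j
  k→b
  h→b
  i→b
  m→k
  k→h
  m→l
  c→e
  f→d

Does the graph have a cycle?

Yes

DFS with white/gray/black marking, starting from g:
g gray
g black
a gray
  b gray
    c gray
      e gray
        i gray
          i→b: b is gray → back edge
Back edge found, so a cycle exists: b → c → e → i → b.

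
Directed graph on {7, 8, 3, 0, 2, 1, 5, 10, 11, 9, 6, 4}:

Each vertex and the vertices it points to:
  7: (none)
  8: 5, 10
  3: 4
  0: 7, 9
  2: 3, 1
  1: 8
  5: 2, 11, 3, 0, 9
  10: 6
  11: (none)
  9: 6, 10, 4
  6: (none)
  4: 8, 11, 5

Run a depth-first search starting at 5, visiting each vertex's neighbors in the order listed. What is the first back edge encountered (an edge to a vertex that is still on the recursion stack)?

DFS from 5 (visiting each vertex's neighbors in the order listed); mark gray on enter, black on exit:
5 gray
  2 gray
    3 gray
      4 gray
        8 gray
          8→5: 5 is gray → back edge
First back edge: 8 → 5.

8→5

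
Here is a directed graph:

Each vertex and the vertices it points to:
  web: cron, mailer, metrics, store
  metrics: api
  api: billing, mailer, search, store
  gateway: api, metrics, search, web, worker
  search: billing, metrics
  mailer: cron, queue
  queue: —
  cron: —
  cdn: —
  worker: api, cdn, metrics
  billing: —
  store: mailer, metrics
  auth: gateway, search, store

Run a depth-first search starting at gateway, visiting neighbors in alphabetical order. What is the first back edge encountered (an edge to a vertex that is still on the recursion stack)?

DFS from gateway (visiting neighbors in alphabetical order); mark gray on enter, black on exit:
gateway gray
  api gray
    billing gray
    billing black
    mailer gray
      cron gray
      cron black
      queue gray
      queue black
    mailer black
    search gray
      search→billing: billing black — skip
      metrics gray
        metrics→api: api is gray → back edge
First back edge: metrics → api.

metrics->api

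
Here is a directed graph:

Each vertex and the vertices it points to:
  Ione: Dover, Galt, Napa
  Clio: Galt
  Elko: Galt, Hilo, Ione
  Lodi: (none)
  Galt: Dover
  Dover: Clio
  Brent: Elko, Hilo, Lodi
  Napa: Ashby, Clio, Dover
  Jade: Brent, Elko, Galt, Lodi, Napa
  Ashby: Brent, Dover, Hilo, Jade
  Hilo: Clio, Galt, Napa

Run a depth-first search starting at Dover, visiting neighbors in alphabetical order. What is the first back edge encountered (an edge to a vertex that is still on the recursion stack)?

DFS from Dover (visiting neighbors in alphabetical order); mark gray on enter, black on exit:
Dover gray
  Clio gray
    Galt gray
      Galt→Dover: Dover is gray → back edge
First back edge: Galt → Dover.

Galt→Dover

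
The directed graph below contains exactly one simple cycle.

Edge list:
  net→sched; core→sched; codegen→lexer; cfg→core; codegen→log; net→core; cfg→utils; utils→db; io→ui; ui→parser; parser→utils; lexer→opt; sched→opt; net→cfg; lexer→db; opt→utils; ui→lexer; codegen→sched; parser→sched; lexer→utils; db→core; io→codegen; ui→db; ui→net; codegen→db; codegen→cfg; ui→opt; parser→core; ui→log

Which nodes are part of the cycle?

db, opt, core, sched, utils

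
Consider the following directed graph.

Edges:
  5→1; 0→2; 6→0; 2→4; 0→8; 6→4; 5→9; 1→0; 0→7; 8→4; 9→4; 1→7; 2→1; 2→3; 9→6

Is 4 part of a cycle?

4 lies on a cycle iff there is a path from 4 back to itself.
Exploring from 4, it never reaches itself; equivalently, its strongly connected component is a singleton.

No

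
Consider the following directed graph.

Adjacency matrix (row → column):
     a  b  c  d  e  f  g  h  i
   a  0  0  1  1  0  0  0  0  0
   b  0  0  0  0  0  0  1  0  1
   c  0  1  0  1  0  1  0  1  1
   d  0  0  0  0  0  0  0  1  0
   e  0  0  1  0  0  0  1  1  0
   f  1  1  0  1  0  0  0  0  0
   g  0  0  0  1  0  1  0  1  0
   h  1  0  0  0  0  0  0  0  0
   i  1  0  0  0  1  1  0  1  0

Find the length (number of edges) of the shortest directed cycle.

For each vertex v, BFS finds the shortest path from v back to v.
The shortest such closed walk is e → c → i → e, length 3.

3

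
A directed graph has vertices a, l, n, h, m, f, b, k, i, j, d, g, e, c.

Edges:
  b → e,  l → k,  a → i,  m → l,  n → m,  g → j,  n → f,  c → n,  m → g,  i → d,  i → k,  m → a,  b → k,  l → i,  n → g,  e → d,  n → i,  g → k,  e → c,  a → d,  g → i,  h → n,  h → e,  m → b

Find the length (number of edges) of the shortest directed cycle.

For each vertex v, BFS finds the shortest path from v back to v.
The shortest such closed walk is n → m → b → e → c → n, length 5.

5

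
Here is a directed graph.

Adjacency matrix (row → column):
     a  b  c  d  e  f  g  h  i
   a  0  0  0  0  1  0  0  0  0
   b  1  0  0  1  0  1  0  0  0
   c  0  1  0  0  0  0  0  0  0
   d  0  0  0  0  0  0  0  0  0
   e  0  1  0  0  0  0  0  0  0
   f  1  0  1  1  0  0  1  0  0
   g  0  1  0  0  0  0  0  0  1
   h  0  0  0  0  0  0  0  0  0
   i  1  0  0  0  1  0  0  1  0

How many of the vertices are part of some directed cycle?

7

A vertex is on a directed cycle iff it belongs to a strongly connected component of size ≥ 2 (or has a self-loop).
The vertices on cycles are {a, b, c, e, f, g, i} — 7 in total.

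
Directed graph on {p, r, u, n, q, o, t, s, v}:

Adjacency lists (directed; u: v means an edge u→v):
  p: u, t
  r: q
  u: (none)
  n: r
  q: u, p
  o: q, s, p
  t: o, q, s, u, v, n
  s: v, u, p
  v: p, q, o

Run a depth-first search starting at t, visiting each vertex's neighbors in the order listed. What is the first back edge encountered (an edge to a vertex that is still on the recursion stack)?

p->t

DFS from t (visiting each vertex's neighbors in the order listed); mark gray on enter, black on exit:
t gray
  o gray
    q gray
      u gray
      u black
      p gray
        p→u: u black — skip
        p→t: t is gray → back edge
First back edge: p → t.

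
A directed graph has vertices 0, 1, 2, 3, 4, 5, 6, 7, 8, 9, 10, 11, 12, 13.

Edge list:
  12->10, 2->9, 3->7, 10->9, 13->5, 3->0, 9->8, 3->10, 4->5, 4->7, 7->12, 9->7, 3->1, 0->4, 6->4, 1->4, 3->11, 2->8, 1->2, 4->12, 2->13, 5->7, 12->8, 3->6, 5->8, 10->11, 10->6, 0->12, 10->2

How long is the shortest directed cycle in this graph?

For each vertex v, BFS finds the shortest path from v back to v.
The shortest such closed walk is 10 → 6 → 4 → 12 → 10, length 4.

4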